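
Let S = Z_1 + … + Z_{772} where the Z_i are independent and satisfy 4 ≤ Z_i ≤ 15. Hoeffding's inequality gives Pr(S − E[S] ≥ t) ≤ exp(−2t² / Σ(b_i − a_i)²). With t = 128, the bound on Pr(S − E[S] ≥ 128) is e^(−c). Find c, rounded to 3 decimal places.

0.351

Σ(b_i − a_i)² = 772·(11)² = 93412.
c = 2t²/93412 = 2·128²/93412 = 0.3508.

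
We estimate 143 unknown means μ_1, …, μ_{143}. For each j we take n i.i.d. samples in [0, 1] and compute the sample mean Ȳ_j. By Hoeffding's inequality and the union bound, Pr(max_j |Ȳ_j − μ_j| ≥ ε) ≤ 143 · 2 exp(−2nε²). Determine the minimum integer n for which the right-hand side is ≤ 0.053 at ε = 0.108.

Need 2·143·exp(−2nε²) ≤ 0.053, i.e. exp(−2nε²) ≤ 0.053/286.
So 2nε² ≥ ln(286/0.053) = 8.593455.
Hence n ≥ 8.593455/(2·0.108²) = 368.375.
The smallest integer n is 369.

369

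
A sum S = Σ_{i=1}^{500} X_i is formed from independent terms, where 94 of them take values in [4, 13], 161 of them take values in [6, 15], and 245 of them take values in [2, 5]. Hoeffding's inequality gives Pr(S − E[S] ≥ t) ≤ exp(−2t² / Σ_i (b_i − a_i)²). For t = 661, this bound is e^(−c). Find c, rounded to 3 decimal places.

38.226

Σ(b_i − a_i)² = 94·9² + 161·9² + 245·3² = 22860.
c = 2t² / 22860 = 2·661² / 22860 = 38.2258.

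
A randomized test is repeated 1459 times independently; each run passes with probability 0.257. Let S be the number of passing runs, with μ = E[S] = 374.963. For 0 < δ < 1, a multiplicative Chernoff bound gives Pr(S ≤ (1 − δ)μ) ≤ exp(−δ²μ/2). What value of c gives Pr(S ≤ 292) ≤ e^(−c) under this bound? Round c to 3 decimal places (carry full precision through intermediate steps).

9.178

Write 292 = (1 − δ)μ, so δ = 1 − 292/374.963 = 0.2212565…
Then the exponent is δ²μ/2 = (μ − 292)²/(2μ) = 9.178051.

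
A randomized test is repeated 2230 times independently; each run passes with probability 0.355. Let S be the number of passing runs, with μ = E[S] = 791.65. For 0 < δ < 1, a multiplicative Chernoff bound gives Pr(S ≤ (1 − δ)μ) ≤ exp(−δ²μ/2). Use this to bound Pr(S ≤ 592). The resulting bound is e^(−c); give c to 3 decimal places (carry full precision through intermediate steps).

25.175

Write 592 = (1 − δ)μ, so δ = 1 − 592/791.65 = 0.2521948…
Then the exponent is δ²μ/2 = (μ − 592)²/(2μ) = 25.175344.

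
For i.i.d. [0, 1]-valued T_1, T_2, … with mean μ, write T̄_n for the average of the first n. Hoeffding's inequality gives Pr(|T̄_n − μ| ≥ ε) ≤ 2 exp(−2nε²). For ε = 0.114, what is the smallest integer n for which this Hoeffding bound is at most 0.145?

Require 2·exp(−2nε²) ≤ 0.145, i.e. 2nε² ≥ ln(2/0.145) = 2.624169.
So n ≥ 2.624169 / (2·0.114²) = 100.961.
The smallest integer n is 101.

101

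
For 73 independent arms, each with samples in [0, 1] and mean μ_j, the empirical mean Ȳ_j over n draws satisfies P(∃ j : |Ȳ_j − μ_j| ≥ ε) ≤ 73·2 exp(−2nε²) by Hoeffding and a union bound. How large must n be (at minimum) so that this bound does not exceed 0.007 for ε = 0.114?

Need 2·73·exp(−2nε²) ≤ 0.007, i.e. exp(−2nε²) ≤ 0.007/146.
So 2nε² ≥ ln(146/0.007) = 9.945452.
Hence n ≥ 9.945452/(2·0.114²) = 382.635.
The smallest integer n is 383.

383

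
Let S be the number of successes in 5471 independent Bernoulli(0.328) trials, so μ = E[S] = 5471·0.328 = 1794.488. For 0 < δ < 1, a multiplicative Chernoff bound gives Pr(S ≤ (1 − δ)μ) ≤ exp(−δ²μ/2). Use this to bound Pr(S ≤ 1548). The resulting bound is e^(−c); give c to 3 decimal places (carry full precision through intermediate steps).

Write 1548 = (1 − δ)μ, so δ = 1 − 1548/1794.488 = 0.1373584…
Then the exponent is δ²μ/2 = (μ − 1548)²/(2μ) = 16.928599.

16.929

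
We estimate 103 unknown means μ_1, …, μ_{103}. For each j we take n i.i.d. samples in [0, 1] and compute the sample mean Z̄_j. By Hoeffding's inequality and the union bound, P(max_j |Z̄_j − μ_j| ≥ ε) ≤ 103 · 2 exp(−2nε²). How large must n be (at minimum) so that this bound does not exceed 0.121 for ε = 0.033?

Need 2·103·exp(−2nε²) ≤ 0.121, i.e. exp(−2nε²) ≤ 0.121/206.
So 2nε² ≥ ln(206/0.121) = 7.439841.
Hence n ≥ 7.439841/(2·0.033²) = 3415.905.
The smallest integer n is 3416.

3416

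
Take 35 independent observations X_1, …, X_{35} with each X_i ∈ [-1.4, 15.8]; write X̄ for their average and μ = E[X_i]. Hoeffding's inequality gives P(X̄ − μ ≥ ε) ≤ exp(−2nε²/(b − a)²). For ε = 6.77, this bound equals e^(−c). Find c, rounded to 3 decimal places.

10.845

c = 2nε²/(b − a)² = 2·35·6.77² / 17.2² = 10.8447.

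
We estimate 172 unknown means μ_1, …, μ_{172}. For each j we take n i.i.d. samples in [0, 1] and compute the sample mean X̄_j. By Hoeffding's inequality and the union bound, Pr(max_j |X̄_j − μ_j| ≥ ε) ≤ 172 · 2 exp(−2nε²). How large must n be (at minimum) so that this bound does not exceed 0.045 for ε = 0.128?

273

Need 2·172·exp(−2nε²) ≤ 0.045, i.e. exp(−2nε²) ≤ 0.045/344.
So 2nε² ≥ ln(344/0.045) = 8.941734.
Hence n ≥ 8.941734/(2·0.128²) = 272.880.
The smallest integer n is 273.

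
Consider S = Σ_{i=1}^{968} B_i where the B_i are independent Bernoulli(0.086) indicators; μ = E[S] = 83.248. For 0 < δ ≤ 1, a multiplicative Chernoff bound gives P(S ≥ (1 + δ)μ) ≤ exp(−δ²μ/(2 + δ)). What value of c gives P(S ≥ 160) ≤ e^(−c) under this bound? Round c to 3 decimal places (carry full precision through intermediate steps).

24.218

Write 160 = (1 + δ)μ, so δ = 160/83.248 − 1 = 0.9219681…
Then the exponent is δ²μ/(2 + δ) = (160 − μ)² / (μ·(2 + δ)) = 24.217545.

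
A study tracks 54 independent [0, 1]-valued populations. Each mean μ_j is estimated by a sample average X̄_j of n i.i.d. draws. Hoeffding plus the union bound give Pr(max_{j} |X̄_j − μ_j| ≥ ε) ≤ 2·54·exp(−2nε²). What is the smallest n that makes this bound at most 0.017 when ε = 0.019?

Need 2·54·exp(−2nε²) ≤ 0.017, i.e. exp(−2nε²) ≤ 0.017/108.
So 2nε² ≥ ln(108/0.017) = 8.756673.
Hence n ≥ 8.756673/(2·0.019²) = 12128.356.
The smallest integer n is 12129.

12129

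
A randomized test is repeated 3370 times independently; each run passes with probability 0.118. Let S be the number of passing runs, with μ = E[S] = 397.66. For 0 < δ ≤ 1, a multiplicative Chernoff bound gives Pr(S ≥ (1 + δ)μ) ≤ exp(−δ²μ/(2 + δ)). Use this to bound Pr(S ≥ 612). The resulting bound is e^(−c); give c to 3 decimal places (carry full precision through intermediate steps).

Write 612 = (1 + δ)μ, so δ = 612/397.66 − 1 = 0.5390032…
Then the exponent is δ²μ/(2 + δ) = (612 − μ)² / (μ·(2 + δ)) = 45.502085.

45.502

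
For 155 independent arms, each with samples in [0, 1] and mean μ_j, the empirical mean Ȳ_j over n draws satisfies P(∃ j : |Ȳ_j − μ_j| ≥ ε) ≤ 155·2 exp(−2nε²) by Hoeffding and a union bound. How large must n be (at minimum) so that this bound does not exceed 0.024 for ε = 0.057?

1457

Need 2·155·exp(−2nε²) ≤ 0.024, i.e. exp(−2nε²) ≤ 0.024/310.
So 2nε² ≥ ln(310/0.024) = 9.466274.
Hence n ≥ 9.466274/(2·0.057²) = 1456.798.
The smallest integer n is 1457.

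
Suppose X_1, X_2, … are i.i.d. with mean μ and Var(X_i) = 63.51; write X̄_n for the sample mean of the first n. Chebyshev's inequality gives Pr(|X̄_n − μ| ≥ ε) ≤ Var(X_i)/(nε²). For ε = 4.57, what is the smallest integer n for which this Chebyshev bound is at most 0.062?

Require 63.51/(n·4.57²) ≤ 0.062, i.e. n ≥ 63.51/(0.062·4.57²) = 49.048.
The smallest integer n is 50.

50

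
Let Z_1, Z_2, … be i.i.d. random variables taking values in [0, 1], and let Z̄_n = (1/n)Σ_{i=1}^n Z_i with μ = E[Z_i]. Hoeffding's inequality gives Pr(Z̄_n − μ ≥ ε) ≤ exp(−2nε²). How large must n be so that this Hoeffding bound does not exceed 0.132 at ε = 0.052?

375

Require exp(−2nε²) ≤ 0.132, i.e. 2nε² ≥ ln(1/0.132) = 2.024953.
So n ≥ 2.024953 / (2·0.052²) = 374.437.
The smallest integer n is 375.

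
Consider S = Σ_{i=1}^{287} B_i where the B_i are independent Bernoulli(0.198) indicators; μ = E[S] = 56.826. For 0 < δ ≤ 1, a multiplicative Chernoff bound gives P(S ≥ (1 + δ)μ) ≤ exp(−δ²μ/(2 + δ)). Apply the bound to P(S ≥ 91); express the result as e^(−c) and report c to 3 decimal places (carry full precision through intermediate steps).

7.900

Write 91 = (1 + δ)μ, so δ = 91/56.826 − 1 = 0.6013797…
Then the exponent is δ²μ/(2 + δ) = (91 − μ)² / (μ·(2 + δ)) = 7.900249.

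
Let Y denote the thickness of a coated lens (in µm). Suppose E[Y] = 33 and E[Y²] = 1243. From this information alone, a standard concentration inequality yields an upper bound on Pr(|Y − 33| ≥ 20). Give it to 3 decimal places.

0.385

The first two moments determine the variance, so Chebyshev's inequality is the sharpest standard bound available.
Var(Y) = E[Y²] − (E[Y])² = 1243 − 1089 = 154.
Chebyshev's inequality: Pr(|Y − μ| ≥ t) ≤ Var(Y)/t² = 154/400 = 0.3850.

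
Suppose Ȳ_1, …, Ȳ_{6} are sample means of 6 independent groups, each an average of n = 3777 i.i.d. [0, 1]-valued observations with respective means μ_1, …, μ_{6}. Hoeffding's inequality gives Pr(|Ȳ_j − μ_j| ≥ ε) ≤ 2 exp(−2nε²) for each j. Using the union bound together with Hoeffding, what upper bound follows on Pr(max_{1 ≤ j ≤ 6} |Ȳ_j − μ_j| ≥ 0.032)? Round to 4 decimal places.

0.0052

Per-experiment Hoeffding bound: 2·exp(−2·3777·0.032²) = 2·exp(−7.73530) = 0.00087425.
Union bound over 6 events: 6·0.00087425 = 0.00525.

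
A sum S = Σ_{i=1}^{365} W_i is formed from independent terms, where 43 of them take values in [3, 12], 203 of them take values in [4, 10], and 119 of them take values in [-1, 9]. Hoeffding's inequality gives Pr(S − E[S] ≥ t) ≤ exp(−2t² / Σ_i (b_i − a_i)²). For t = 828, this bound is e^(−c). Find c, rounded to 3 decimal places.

60.428

Σ(b_i − a_i)² = 43·9² + 203·6² + 119·10² = 22691.
c = 2t² / 22691 = 2·828² / 22691 = 60.4278.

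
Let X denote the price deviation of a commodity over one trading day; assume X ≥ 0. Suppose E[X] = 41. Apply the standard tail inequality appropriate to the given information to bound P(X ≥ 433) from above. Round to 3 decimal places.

Only the mean of a non-negative variable is known, so Markov's inequality is the applicable tail bound.
Markov's inequality: for a non-negative random variable, P(X ≥ a) ≤ E[X]/a.
Here E[X] = 41 and a = 433, so the bound is 41/433 = 0.0947.

0.095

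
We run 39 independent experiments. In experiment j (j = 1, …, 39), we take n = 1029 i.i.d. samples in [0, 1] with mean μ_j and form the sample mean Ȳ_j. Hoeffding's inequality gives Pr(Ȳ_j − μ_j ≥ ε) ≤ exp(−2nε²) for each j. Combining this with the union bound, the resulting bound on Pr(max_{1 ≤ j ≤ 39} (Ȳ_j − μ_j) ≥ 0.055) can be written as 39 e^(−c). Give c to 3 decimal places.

6.225

Union bound over the 39 events: Pr(max_{1 ≤ j ≤ 39} (Ȳ_j − μ_j) ≥ 0.055) ≤ 39·exp(−2nε²) = 39 exp(−2·1029·0.055²).
So c = 2·1029·0.055² = 6.2255.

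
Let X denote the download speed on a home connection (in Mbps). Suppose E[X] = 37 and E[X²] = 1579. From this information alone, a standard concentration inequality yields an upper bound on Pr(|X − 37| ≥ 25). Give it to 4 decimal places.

0.3360

The first two moments determine the variance, so Chebyshev's inequality is the sharpest standard bound available.
Var(X) = E[X²] − (E[X])² = 1579 − 1369 = 210.
Chebyshev's inequality: Pr(|X − μ| ≥ t) ≤ Var(X)/t² = 210/625 = 0.3360.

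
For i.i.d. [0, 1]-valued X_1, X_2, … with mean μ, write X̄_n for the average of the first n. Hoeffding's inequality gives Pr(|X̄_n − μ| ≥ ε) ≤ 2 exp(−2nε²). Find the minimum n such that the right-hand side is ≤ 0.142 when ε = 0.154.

56

Require 2·exp(−2nε²) ≤ 0.142, i.e. 2nε² ≥ ln(2/0.142) = 2.645075.
So n ≥ 2.645075 / (2·0.154²) = 55.766.
The smallest integer n is 56.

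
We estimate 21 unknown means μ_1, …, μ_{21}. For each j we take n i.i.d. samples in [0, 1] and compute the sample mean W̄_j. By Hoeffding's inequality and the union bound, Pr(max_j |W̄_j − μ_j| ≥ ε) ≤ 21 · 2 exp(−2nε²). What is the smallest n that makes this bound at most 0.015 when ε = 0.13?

235

Need 2·21·exp(−2nε²) ≤ 0.015, i.e. exp(−2nε²) ≤ 0.015/42.
So 2nε² ≥ ln(42/0.015) = 7.937375.
Hence n ≥ 7.937375/(2·0.13²) = 234.834.
The smallest integer n is 235.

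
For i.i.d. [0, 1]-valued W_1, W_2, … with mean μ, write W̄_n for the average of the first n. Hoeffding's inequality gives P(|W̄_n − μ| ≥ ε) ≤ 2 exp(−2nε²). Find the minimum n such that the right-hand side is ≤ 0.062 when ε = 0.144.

84

Require 2·exp(−2nε²) ≤ 0.062, i.e. 2nε² ≥ ln(2/0.062) = 3.473768.
So n ≥ 3.473768 / (2·0.144²) = 83.762.
The smallest integer n is 84.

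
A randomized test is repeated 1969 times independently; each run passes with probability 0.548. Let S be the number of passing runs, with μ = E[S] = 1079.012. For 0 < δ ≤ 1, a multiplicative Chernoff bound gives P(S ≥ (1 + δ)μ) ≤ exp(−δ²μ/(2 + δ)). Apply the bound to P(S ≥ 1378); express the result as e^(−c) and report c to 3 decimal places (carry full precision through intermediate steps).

36.383

Write 1378 = (1 + δ)μ, so δ = 1378/1079.012 − 1 = 0.2770942…
Then the exponent is δ²μ/(2 + δ) = (1378 − μ)² / (μ·(2 + δ)) = 36.383145.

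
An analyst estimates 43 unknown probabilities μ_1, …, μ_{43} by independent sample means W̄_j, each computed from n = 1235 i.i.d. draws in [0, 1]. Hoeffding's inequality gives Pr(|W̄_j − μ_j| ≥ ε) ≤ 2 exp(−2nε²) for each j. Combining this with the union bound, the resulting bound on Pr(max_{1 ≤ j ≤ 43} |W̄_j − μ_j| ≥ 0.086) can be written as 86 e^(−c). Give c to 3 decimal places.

18.268

Union bound over the 43 events: Pr(max_{1 ≤ j ≤ 43} |W̄_j − μ_j| ≥ 0.086) ≤ 43·2·exp(−2nε²) = 86 exp(−2·1235·0.086²).
So c = 2·1235·0.086² = 18.2681.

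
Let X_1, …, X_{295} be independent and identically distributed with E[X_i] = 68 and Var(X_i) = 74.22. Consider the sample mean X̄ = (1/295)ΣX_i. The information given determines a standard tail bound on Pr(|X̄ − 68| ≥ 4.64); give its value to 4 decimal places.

0.0117

With mean and variance of each term known, Chebyshev's inequality bounds the deviation of the sum (or sample mean).
Var(X̄) = Var(X_i)/n = 74.22/295 = 0.25159.
Chebyshev: Pr(|X̄ − 68| ≥ 4.64) ≤ Var(X̄)/(4.64)² = 74.22/(295·4.64²) = 0.0117.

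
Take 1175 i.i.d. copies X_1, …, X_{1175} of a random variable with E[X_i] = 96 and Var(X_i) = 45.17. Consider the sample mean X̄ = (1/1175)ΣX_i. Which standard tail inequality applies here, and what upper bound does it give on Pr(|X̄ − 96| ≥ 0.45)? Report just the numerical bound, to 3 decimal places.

0.190

With mean and variance of each term known, Chebyshev's inequality bounds the deviation of the sum (or sample mean).
Var(X̄) = Var(X_i)/n = 45.17/1175 = 0.038443.
Chebyshev: Pr(|X̄ − 96| ≥ 0.45) ≤ Var(X̄)/(0.45)² = 45.17/(1175·0.45²) = 0.1898.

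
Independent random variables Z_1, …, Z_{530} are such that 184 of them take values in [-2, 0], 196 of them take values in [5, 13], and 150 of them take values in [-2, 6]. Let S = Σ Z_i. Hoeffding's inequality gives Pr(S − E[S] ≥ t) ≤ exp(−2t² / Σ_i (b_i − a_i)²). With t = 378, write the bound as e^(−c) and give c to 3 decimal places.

12.490

Σ(b_i − a_i)² = 184·2² + 196·8² + 150·8² = 22880.
c = 2t² / 22880 = 2·378² / 22880 = 12.4899.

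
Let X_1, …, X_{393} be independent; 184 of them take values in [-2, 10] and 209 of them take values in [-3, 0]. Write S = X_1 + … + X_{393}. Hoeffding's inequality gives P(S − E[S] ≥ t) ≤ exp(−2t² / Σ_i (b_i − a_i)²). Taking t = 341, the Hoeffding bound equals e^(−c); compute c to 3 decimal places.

Σ(b_i − a_i)² = 184·12² + 209·3² = 28377.
c = 2t² / 28377 = 2·341² / 28377 = 8.1954.

8.195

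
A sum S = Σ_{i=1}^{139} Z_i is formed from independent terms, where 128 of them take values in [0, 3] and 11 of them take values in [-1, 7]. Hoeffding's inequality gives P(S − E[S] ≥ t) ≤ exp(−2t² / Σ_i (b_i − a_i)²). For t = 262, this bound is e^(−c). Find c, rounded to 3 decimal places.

73.970

Σ(b_i − a_i)² = 128·3² + 11·8² = 1856.
c = 2t² / 1856 = 2·262² / 1856 = 73.9698.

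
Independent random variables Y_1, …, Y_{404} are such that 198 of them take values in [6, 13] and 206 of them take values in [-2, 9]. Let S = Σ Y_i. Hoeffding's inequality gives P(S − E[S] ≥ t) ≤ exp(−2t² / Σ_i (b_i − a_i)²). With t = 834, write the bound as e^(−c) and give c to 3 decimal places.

40.173

Σ(b_i − a_i)² = 198·7² + 206·11² = 34628.
c = 2t² / 34628 = 2·834² / 34628 = 40.1730.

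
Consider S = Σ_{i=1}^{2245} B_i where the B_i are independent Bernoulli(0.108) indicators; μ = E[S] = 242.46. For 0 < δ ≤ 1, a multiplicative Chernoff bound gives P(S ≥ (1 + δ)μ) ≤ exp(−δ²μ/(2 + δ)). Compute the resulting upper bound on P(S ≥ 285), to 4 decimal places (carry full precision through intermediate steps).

0.0324

Write 285 = (1 + δ)μ, so δ = 285/242.46 − 1 = 0.1754516…
Then the exponent is δ²μ/(2 + δ) = (285 − μ)² / (μ·(2 + δ)) = 3.430879.
Bound = exp(−3.430879) = 0.03236.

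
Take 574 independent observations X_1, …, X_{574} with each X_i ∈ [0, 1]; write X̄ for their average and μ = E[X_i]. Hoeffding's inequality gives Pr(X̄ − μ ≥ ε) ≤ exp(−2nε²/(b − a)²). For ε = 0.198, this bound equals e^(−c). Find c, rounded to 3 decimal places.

45.006

c = 2nε²/(b − a)² = 2·574·0.198² / 1² = 45.0062.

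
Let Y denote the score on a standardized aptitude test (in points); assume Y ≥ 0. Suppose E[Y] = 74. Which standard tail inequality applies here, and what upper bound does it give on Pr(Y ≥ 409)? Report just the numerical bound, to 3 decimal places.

Only the mean of a non-negative variable is known, so Markov's inequality is the applicable tail bound.
Markov's inequality: for a non-negative random variable, Pr(Y ≥ a) ≤ E[Y]/a.
Here E[Y] = 74 and a = 409, so the bound is 74/409 = 0.1809.

0.181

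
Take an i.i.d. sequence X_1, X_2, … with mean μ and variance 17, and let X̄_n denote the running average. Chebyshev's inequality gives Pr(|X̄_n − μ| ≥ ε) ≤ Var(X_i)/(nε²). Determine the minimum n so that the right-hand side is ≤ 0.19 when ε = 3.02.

Require 17/(n·3.02²) ≤ 0.19, i.e. n ≥ 17/(0.19·3.02²) = 9.810.
The smallest integer n is 10.

10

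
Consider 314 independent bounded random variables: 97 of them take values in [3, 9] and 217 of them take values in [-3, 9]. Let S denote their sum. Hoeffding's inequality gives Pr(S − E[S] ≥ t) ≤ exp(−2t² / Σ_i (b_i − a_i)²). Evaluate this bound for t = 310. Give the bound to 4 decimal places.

0.0040

Σ(b_i − a_i)² = 97·6² + 217·12² = 34740.
Exponent = 2·310² / 34740 = 5.53253.
Bound = exp(−5.53253) = 0.00396.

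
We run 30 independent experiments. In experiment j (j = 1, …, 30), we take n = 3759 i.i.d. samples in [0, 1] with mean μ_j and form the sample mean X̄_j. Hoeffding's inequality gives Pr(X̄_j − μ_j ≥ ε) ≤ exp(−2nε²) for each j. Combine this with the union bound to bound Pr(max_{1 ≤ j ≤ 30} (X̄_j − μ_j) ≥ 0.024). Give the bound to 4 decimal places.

Per-experiment Hoeffding bound: exp(−2·3759·0.024²) = exp(−4.33037) = 0.013163.
Union bound over 30 events: 30·0.013163 = 0.39488.

0.3949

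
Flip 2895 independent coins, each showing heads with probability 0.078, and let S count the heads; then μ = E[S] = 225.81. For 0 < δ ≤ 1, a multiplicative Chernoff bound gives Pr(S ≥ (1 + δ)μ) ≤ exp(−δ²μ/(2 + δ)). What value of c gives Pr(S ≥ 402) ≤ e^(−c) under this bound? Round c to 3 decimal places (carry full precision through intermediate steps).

49.446

Write 402 = (1 + δ)μ, so δ = 402/225.81 − 1 = 0.7802577…
Then the exponent is δ²μ/(2 + δ) = (402 − μ)² / (μ·(2 + δ)) = 49.446355.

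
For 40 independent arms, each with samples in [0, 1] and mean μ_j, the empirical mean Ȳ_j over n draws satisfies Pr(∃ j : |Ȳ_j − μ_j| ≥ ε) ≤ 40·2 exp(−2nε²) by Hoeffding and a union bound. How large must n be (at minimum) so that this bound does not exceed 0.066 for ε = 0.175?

Need 2·40·exp(−2nε²) ≤ 0.066, i.e. exp(−2nε²) ≤ 0.066/80.
So 2nε² ≥ ln(80/0.066) = 7.100127.
Hence n ≥ 7.100127/(2·0.175²) = 115.920.
The smallest integer n is 116.

116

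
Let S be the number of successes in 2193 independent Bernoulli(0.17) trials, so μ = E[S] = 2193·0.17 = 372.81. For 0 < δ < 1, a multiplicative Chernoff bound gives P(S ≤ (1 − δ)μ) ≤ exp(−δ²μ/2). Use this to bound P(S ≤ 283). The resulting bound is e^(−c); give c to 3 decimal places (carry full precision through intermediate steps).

10.818

Write 283 = (1 − δ)μ, so δ = 1 − 283/372.81 = 0.2409002…
Then the exponent is δ²μ/2 = (μ − 283)²/(2μ) = 10.817623.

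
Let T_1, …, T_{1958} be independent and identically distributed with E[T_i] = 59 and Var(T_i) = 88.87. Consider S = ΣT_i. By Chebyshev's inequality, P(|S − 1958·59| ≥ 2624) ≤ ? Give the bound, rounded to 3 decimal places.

0.025

Var(S) = n·Var(T_i) = 1958·88.87 = 174007.46.
Chebyshev: P(|S − 1958·59| ≥ 2624) ≤ Var(S)/2624² = 174007.46/6885376 = 0.0253.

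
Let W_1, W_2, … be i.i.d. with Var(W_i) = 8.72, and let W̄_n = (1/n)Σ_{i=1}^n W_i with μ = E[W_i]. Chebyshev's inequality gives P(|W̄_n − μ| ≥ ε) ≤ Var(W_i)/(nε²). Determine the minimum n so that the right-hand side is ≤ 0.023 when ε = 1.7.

Require 8.72/(n·1.7²) ≤ 0.023, i.e. n ≥ 8.72/(0.023·1.7²) = 131.187.
The smallest integer n is 132.

132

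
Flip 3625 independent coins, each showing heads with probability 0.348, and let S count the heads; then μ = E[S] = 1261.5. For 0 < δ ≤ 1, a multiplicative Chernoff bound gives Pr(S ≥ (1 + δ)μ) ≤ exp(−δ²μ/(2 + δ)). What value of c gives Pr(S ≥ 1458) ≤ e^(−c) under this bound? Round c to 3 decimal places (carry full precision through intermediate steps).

Write 1458 = (1 + δ)μ, so δ = 1458/1261.5 − 1 = 0.1557669…
Then the exponent is δ²μ/(2 + δ) = (1458 − μ)² / (μ·(2 + δ)) = 14.198290.

14.198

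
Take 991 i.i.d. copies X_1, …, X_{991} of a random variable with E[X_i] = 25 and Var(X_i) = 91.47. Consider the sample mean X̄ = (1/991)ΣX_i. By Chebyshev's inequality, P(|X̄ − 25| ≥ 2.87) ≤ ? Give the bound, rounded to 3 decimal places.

Var(X̄) = Var(X_i)/n = 91.47/991 = 0.092301.
Chebyshev: P(|X̄ − 25| ≥ 2.87) ≤ Var(X̄)/(2.87)² = 91.47/(991·2.87²) = 0.0112.

0.011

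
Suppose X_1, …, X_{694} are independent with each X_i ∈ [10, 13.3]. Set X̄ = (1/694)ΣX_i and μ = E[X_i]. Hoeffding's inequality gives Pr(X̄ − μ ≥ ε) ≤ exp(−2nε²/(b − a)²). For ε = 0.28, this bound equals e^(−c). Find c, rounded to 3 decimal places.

c = 2nε²/(b − a)² = 2·694·0.28² / 3.3² = 9.9926.

9.993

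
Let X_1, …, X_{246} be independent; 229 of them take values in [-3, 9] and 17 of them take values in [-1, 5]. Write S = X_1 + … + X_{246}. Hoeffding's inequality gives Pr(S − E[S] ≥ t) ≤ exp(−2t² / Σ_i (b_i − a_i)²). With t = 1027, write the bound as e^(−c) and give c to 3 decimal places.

62.804

Σ(b_i − a_i)² = 229·12² + 17·6² = 33588.
c = 2t² / 33588 = 2·1027² / 33588 = 62.8039.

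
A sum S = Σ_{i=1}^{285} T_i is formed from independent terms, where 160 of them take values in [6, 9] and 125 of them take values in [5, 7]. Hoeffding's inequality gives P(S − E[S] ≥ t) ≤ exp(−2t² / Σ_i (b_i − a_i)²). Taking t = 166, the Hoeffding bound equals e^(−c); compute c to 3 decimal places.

28.408

Σ(b_i − a_i)² = 160·3² + 125·2² = 1940.
c = 2t² / 1940 = 2·166² / 1940 = 28.4082.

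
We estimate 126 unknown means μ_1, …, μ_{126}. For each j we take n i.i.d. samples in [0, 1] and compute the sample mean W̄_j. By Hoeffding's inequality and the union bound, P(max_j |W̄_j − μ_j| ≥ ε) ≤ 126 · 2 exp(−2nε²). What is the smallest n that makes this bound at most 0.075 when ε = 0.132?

234

Need 2·126·exp(−2nε²) ≤ 0.075, i.e. exp(−2nε²) ≤ 0.075/252.
So 2nε² ≥ ln(252/0.075) = 8.119696.
Hence n ≥ 8.119696/(2·0.132²) = 233.003.
The smallest integer n is 234.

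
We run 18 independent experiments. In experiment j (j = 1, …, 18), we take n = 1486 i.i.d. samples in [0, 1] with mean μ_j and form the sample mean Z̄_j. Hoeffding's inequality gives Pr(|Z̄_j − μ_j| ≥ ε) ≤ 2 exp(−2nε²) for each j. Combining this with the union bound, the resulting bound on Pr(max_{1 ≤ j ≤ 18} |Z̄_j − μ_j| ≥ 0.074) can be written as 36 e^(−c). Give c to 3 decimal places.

16.275

Union bound over the 18 events: Pr(max_{1 ≤ j ≤ 18} |Z̄_j − μ_j| ≥ 0.074) ≤ 18·2·exp(−2nε²) = 36 exp(−2·1486·0.074²).
So c = 2·1486·0.074² = 16.2747.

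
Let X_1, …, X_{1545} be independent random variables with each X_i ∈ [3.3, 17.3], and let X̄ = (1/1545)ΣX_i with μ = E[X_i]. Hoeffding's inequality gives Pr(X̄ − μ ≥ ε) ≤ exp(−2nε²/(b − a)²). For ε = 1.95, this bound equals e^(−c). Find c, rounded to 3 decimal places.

59.948

c = 2nε²/(b − a)² = 2·1545·1.95² / 14² = 59.9476.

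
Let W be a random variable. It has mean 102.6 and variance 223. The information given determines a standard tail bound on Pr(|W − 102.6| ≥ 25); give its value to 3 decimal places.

0.357

Mean and variance are known, so Chebyshev's inequality applies.
Chebyshev: Pr(|W − μ| ≥ t) ≤ Var(W)/t².
Bound = 223 / 625 = 0.3568.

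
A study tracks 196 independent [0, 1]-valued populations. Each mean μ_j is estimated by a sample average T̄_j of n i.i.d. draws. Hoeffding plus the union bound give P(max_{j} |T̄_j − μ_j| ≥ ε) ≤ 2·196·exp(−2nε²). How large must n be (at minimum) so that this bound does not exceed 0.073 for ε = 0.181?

132

Need 2·196·exp(−2nε²) ≤ 0.073, i.e. exp(−2nε²) ≤ 0.073/392.
So 2nε² ≥ ln(392/0.073) = 8.588558.
Hence n ≥ 8.588558/(2·0.181²) = 131.079.
The smallest integer n is 132.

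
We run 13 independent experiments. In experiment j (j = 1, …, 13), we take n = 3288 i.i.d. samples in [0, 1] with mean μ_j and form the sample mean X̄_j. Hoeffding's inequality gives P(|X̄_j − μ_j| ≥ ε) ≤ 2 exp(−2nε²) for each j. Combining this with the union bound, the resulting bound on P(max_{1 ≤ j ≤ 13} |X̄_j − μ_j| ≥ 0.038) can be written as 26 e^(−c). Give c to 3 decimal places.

Union bound over the 13 events: P(max_{1 ≤ j ≤ 13} |X̄_j − μ_j| ≥ 0.038) ≤ 13·2·exp(−2nε²) = 26 exp(−2·3288·0.038²).
So c = 2·3288·0.038² = 9.4957.

9.496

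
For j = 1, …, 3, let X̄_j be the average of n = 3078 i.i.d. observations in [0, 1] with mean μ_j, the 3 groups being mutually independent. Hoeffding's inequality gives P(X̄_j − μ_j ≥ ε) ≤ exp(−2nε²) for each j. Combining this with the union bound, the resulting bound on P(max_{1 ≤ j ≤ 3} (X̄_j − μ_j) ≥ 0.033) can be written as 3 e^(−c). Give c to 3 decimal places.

6.704

Union bound over the 3 events: P(max_{1 ≤ j ≤ 3} (X̄_j − μ_j) ≥ 0.033) ≤ 3·exp(−2nε²) = 3 exp(−2·3078·0.033²).
So c = 2·3078·0.033² = 6.7039.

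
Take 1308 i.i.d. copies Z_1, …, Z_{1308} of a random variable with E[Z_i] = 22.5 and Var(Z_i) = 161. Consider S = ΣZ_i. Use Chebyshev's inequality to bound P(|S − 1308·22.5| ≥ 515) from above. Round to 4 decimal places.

0.7940

Var(S) = n·Var(Z_i) = 1308·161 = 210588.
Chebyshev: P(|S − 1308·22.5| ≥ 515) ≤ Var(S)/515² = 210588/265225 = 0.7940.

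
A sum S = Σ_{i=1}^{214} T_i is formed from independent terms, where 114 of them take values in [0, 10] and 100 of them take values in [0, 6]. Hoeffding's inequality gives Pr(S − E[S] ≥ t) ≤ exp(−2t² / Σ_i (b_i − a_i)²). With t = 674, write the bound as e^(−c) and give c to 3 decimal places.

Σ(b_i − a_i)² = 114·10² + 100·6² = 15000.
c = 2t² / 15000 = 2·674² / 15000 = 60.5701.

60.570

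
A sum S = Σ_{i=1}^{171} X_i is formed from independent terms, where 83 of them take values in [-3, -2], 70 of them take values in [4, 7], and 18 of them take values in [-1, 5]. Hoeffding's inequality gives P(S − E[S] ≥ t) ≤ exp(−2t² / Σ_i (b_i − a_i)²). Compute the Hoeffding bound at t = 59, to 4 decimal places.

Σ(b_i − a_i)² = 83·1² + 70·3² + 18·6² = 1361.
Exponent = 2·59² / 1361 = 5.11536.
Bound = exp(−5.11536) = 0.00600.

0.0060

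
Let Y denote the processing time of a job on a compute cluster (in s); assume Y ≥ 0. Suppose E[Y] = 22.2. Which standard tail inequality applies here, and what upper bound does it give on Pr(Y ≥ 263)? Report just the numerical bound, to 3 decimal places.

0.084

Only the mean of a non-negative variable is known, so Markov's inequality is the applicable tail bound.
Markov's inequality: for a non-negative random variable, Pr(Y ≥ a) ≤ E[Y]/a.
Here E[Y] = 22.2 and a = 263, so the bound is 22.2/263 = 0.0844.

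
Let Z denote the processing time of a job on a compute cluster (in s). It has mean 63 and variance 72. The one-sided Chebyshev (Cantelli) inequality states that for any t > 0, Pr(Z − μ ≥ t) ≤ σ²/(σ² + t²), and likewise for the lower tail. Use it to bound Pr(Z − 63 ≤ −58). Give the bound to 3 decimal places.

Here σ² = 72 and t = 58, so σ² + t² = 3436.
Cantelli's bound: 72/3436 = 0.0210.

0.021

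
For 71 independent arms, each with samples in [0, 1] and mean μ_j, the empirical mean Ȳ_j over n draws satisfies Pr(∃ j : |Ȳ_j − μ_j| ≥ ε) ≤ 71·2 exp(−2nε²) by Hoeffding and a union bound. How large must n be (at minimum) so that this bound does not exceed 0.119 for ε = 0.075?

Need 2·71·exp(−2nε²) ≤ 0.119, i.e. exp(−2nε²) ≤ 0.119/142.
So 2nε² ≥ ln(142/0.119) = 7.084459.
Hence n ≥ 7.084459/(2·0.075²) = 629.730.
The smallest integer n is 630.

630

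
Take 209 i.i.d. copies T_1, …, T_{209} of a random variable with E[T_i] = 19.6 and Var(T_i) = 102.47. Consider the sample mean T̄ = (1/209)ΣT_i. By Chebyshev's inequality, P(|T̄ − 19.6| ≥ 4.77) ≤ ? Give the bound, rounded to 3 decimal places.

0.022

Var(T̄) = Var(T_i)/n = 102.47/209 = 0.49029.
Chebyshev: P(|T̄ − 19.6| ≥ 4.77) ≤ Var(T̄)/(4.77)² = 102.47/(209·4.77²) = 0.0215.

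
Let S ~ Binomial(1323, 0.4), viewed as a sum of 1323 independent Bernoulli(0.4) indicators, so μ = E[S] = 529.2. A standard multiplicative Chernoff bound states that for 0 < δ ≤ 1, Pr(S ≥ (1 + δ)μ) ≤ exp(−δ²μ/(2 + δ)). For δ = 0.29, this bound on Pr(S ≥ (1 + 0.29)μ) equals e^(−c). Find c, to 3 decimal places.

c = δ²μ/(2 + δ) = 0.29²·529.2/(2 + 0.29) = 19.4348.

19.435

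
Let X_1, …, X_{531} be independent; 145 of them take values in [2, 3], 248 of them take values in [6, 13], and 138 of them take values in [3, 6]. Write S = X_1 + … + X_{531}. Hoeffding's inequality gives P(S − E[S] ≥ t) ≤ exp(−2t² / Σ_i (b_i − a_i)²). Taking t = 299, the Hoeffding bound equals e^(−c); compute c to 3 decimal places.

Σ(b_i − a_i)² = 145·1² + 248·7² + 138·3² = 13539.
c = 2t² / 13539 = 2·299² / 13539 = 13.2064.

13.206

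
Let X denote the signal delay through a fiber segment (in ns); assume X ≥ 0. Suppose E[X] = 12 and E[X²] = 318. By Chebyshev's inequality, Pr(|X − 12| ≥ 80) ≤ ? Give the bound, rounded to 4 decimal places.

Var(X) = E[X²] − (E[X])² = 318 − 144 = 174.
Chebyshev's inequality: Pr(|X − μ| ≥ t) ≤ Var(X)/t² = 174/6400 = 0.0272.

0.0272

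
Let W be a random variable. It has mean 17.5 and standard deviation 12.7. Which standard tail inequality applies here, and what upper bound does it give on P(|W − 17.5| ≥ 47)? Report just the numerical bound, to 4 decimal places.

Mean and variance are known, so Chebyshev's inequality applies.
Chebyshev: P(|W − μ| ≥ t) ≤ Var(W)/t².
Var(W) = σ² = 12.7² = 161.29.
Bound = 161.29 / 2209 = 0.0730.

0.0730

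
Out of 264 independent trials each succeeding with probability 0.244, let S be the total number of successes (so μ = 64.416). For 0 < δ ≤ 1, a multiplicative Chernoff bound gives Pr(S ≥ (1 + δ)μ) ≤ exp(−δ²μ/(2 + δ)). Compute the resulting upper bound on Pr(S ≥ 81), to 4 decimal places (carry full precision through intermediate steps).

Write 81 = (1 + δ)μ, so δ = 81/64.416 − 1 = 0.2574516…
Then the exponent is δ²μ/(2 + δ) = (81 − μ)² / (μ·(2 + δ)) = 1.891326.
Bound = exp(−1.891326) = 0.15087.

0.1509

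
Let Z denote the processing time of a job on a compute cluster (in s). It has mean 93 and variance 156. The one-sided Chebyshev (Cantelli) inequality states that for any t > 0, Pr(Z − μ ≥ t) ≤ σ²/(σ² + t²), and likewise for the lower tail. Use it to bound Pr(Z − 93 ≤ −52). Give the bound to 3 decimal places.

Here σ² = 156 and t = 52, so σ² + t² = 2860.
Cantelli's bound: 156/2860 = 0.0545.

0.055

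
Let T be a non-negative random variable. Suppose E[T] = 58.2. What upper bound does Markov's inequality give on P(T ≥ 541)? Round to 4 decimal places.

0.1076

Markov's inequality: for a non-negative random variable, P(T ≥ a) ≤ E[T]/a.
Here E[T] = 58.2 and a = 541, so the bound is 58.2/541 = 0.1076.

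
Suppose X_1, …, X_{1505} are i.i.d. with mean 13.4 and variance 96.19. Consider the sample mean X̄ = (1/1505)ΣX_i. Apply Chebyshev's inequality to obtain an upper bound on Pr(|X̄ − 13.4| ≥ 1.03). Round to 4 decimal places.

Var(X̄) = Var(X_i)/n = 96.19/1505 = 0.063914.
Chebyshev: Pr(|X̄ − 13.4| ≥ 1.03) ≤ Var(X̄)/(1.03)² = 96.19/(1505·1.03²) = 0.0602.

0.0602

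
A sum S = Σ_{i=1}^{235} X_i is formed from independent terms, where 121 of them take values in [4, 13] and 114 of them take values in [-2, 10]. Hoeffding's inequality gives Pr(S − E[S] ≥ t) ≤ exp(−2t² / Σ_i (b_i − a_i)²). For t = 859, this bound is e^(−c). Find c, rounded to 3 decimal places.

56.290

Σ(b_i − a_i)² = 121·9² + 114·12² = 26217.
c = 2t² / 26217 = 2·859² / 26217 = 56.2903.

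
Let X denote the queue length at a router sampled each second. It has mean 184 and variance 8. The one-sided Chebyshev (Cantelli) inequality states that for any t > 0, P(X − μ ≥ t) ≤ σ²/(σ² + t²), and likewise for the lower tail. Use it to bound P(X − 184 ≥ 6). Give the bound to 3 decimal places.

Here σ² = 8 and t = 6, so σ² + t² = 44.
Cantelli's bound: 8/44 = 0.1818.

0.182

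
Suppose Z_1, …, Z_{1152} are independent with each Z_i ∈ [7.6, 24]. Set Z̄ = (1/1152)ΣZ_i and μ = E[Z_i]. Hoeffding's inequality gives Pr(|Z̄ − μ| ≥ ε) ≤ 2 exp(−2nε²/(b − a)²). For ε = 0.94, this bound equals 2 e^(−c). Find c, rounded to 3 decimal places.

7.569

c = 2nε²/(b − a)² = 2·1152·0.94² / 16.4² = 7.5692.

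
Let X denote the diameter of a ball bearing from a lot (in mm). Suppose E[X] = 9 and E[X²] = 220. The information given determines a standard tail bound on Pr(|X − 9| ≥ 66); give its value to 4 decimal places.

The first two moments determine the variance, so Chebyshev's inequality is the sharpest standard bound available.
Var(X) = E[X²] − (E[X])² = 220 − 81 = 139.
Chebyshev's inequality: Pr(|X − μ| ≥ t) ≤ Var(X)/t² = 139/4356 = 0.0319.

0.0319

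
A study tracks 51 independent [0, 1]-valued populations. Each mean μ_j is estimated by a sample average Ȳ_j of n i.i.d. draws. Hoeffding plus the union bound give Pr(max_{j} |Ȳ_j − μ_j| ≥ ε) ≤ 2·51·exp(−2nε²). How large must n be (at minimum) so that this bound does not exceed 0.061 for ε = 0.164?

138

Need 2·51·exp(−2nε²) ≤ 0.061, i.e. exp(−2nε²) ≤ 0.061/102.
So 2nε² ≥ ln(102/0.061) = 7.421854.
Hence n ≥ 7.421854/(2·0.164²) = 137.973.
The smallest integer n is 138.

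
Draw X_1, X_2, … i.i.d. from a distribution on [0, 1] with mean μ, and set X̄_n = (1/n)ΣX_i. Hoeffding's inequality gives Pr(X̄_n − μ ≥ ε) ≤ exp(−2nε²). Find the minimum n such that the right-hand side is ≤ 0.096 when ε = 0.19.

33

Require exp(−2nε²) ≤ 0.096, i.e. 2nε² ≥ ln(1/0.096) = 2.343407.
So n ≥ 2.343407 / (2·0.19²) = 32.457.
The smallest integer n is 33.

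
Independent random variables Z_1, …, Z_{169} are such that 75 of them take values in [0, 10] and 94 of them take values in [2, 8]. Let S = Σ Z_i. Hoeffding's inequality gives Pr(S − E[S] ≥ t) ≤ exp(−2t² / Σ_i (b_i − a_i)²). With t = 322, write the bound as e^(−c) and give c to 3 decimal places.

19.053

Σ(b_i − a_i)² = 75·10² + 94·6² = 10884.
c = 2t² / 10884 = 2·322² / 10884 = 19.0526.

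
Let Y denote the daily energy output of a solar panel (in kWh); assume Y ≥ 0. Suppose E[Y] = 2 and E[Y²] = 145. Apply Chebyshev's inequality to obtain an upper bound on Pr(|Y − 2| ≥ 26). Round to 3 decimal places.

Var(Y) = E[Y²] − (E[Y])² = 145 − 4 = 141.
Chebyshev's inequality: Pr(|Y − μ| ≥ t) ≤ Var(Y)/t² = 141/676 = 0.2086.

0.209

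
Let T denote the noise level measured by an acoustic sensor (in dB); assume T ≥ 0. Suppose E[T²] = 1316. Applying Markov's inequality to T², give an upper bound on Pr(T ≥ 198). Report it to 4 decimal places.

0.0336

Since T ≥ 0, the event {T ≥ 198} is the same as {T² ≥ 39204}.
Markov's inequality applied to T² gives Pr(T² ≥ 39204) ≤ E[T²]/39204 = 1316/39204 = 0.0336.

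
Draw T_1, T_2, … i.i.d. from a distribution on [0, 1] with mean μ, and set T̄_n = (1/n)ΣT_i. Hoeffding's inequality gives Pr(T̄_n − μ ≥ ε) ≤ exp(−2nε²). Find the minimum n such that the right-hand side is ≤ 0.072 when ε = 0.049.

548

Require exp(−2nε²) ≤ 0.072, i.e. 2nε² ≥ ln(1/0.072) = 2.631089.
So n ≥ 2.631089 / (2·0.049²) = 547.915.
The smallest integer n is 548.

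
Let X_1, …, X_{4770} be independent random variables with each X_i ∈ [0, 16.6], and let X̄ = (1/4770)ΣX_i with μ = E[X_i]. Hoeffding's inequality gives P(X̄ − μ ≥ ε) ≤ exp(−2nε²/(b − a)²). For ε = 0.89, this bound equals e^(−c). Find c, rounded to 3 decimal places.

27.423

c = 2nε²/(b − a)² = 2·4770·0.89² / 16.6² = 27.4228.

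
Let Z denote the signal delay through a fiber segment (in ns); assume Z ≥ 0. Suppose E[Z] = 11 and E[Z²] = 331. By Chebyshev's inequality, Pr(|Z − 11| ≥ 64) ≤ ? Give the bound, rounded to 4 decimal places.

0.0513

Var(Z) = E[Z²] − (E[Z])² = 331 − 121 = 210.
Chebyshev's inequality: Pr(|Z − μ| ≥ t) ≤ Var(Z)/t² = 210/4096 = 0.0513.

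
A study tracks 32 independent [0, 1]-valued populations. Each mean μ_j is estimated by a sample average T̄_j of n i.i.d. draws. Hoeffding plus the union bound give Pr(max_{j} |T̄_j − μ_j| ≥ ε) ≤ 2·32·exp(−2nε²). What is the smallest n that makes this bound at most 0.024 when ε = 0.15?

Need 2·32·exp(−2nε²) ≤ 0.024, i.e. exp(−2nε²) ≤ 0.024/64.
So 2nε² ≥ ln(64/0.024) = 7.888585.
Hence n ≥ 7.888585/(2·0.15²) = 175.302.
The smallest integer n is 176.

176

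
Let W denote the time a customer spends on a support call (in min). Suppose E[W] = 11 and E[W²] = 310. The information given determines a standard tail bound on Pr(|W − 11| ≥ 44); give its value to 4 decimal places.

0.0976

The first two moments determine the variance, so Chebyshev's inequality is the sharpest standard bound available.
Var(W) = E[W²] − (E[W])² = 310 − 121 = 189.
Chebyshev's inequality: Pr(|W − μ| ≥ t) ≤ Var(W)/t² = 189/1936 = 0.0976.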